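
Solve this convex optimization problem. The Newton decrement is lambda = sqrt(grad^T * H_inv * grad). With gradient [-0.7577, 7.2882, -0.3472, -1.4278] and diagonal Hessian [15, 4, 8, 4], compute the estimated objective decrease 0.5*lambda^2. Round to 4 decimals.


Step 1: H is diagonal, so H^(-1) * g = [-0.0505, 1.8221, -0.0434, -0.357].
Step 2: g^T H^(-1) g = sum_i g_i^2 / H_ii
  = (-0.7577)^2/15 + (7.2882)^2/4 + (-0.3472)^2/8 + (-1.4278)^2/4
  = 0.0383 + 13.2795 + 0.0151 + 0.5097 = 13.8425
Step 3: Objective decrease = 0.5 * g^T H^(-1) g = 6.9212


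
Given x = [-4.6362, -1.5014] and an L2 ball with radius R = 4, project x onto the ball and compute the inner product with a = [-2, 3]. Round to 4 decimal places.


Step 1: Compute ||x|| (intermediates to 6 decimals).
||x|| = sqrt((-4.6362)^2 + (-1.5014)^2) = 4.873249
Step 2: Project.
Since ||x|| > R, scale = R/||x|| = 4/4.873249 = 0.820808, proj(x) = scale * x
proj(x) = [-3.80543, -1.232361]
Step 3: Dot product.
a^T * proj(x) = -2*(-3.80543) + 3*(-1.232361) = 3.9138


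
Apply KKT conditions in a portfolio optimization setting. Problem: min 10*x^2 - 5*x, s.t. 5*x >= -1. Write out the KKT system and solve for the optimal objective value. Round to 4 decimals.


Step 1: Try lambda = 0 (constraint inactive).
Stationarity: 2*10*x - 5 = 0
x* = 5/(2*10) = 0.25
Check constraint: 5*0.25 = 1.25 >= -1 -- satisfied.
Step 2: Compute optimal value.
f(x*) = 10*0.25^2 - 5*0.25 = -0.625


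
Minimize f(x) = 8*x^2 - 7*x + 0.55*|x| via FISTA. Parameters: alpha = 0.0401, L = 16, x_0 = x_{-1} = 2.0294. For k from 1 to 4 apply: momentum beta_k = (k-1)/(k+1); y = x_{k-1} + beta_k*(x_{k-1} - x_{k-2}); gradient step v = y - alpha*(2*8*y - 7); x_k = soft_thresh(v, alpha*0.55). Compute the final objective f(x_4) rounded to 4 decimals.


FISTA on f(x) = 8*x^2 - 7*x + 0.55*|x|
L = 16, alpha = 0.0401
Iteration 1: beta = 0.0, y = 2.0294 + 0.0*(2.0294 - 2.0294) = 2.0294
  grad(y) = 25.4704, v = y - alpha*grad = 1.008
  prox(v) = soft_thresh(1.008, 0.0221) = 0.986
Iteration 2: beta = 0.3333, y = 0.986 + 0.3333*(0.986 - 2.0294) = 0.6382
  grad(y) = 3.2108, v = y - alpha*grad = 0.5094
  prox(v) = soft_thresh(0.5094, 0.0221) = 0.4874
Iteration 3: beta = 0.5, y = 0.4874 + 0.5*(0.4874 - 0.986) = 0.2381
  grad(y) = -3.191, v = y - alpha*grad = 0.366
  prox(v) = soft_thresh(0.366, 0.0221) = 0.344
Iteration 4: beta = 0.6, y = 0.344 + 0.6*(0.344 - 0.4874) = 0.2579
  grad(y) = -2.8732, v = y - alpha*grad = 0.3731
  prox(v) = soft_thresh(0.3731, 0.0221) = 0.3511
f(x_4) = 8*0.3511^2 - 7*0.3511 + 0.55*|0.3511| = -1.2784


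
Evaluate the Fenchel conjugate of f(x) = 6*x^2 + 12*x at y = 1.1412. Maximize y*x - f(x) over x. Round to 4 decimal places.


f*(y) = sup_x {y*x - a*x^2 - b*x} = sup_x {(y-b)*x - a*x^2}
FOC: (y - b) - 2a*x = 0 => x* = (y - b)/(2a)
x* = (1.1412 - 12)/(2*6) = -0.9049
f*(1.1412) = (y-b)^2/(4a) = (1.1412 - 12)^2/(4*6)
= 117.9135/24 = 4.9131


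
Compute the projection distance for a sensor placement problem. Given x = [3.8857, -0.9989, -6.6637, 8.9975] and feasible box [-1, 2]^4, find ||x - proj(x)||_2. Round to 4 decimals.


Project each component onto [-1, 2].
clip(3.8857) = 2.0, clip(-0.9989) = -0.9989, clip(-6.6637) = -1.0, clip(8.9975) = 2.0
Projection = [2.0, -0.9989, -1.0, 2.0]
Squared diffs: [3.5559, 0.0, 32.0775, 48.965]
Distance = sqrt(84.5984) = 9.1977


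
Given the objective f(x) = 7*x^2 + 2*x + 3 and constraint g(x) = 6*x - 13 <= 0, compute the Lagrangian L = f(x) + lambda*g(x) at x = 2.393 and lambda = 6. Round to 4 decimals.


Step 1: Evaluate f(x).
f(2.393) = 7*2.393^2 + 2*2.393 + 3 = 47.8711
Step 2: Evaluate g(x).
g(2.393) = 6*2.393 - 13 = 1.358
Step 3: Compute Lagrangian.
L = 47.8711 + 6*1.358 = 56.0191


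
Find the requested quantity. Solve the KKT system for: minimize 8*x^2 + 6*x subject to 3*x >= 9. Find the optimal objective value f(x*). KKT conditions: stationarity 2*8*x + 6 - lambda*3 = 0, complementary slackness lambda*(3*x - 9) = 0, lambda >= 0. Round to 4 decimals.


Step 1: Try lambda = 0 (constraint inactive).
x_unc = -6/(2*8) = -0.375
Check: 3*-0.375 = -1.125 < 9 -- violated!
Step 2: Constraint must be active: 3*x = 9
x* = 9/3 = 3.0
lambda = (2*8*3.0 + 6)/3 = 18.0
Step 3: Compute optimal value.
f(x*) = 8*3.0^2 + 6*3.0 = 90.0


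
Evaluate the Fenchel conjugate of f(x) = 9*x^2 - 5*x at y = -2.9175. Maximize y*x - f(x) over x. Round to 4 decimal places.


f*(y) = sup_x {y*x - a*x^2 - b*x} = sup_x {(y-b)*x - a*x^2}
FOC: (y - b) - 2a*x = 0 => x* = (y - b)/(2a)
x* = (-2.9175 + 5)/(2*9) = 0.1157
f*(-2.9175) = (y-b)^2/(4a) = (-2.9175 + 5)^2/(4*9)
= 4.3368/36 = 0.1205


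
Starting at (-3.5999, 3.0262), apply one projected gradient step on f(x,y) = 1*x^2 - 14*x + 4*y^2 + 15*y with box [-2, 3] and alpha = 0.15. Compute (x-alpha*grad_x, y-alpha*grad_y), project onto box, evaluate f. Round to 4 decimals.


Step 1: Compute gradient at (-3.5999, 3.0262).
grad_x = 2*1*-3.5999 - 14 = -21.1998
grad_y = 2*4*3.0262 + 15 = 39.2096
Step 2: Gradient step.
x_raw = -3.5999 - 0.15*-21.1998 = -0.4199
y_raw = 3.0262 - 0.15*39.2096 = -2.8552
Step 3: Project onto [-2, 3].
x_proj = clip(-0.4199) = -0.4199
y_proj = clip(-2.8552) = -2.0
Step 4: Evaluate f.
f(-0.4199, -2.0) = -7.9446


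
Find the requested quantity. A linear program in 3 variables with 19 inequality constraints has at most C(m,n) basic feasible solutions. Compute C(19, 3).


Each vertex corresponds to some choice of n active constraints out of m, so the number of vertices is at most C(m, n) = m! / (n!(m-n)!).
m = 19, n = 3
Numerator: 19 * 18 * 17
Denominator: 3! = 6
C(19, 3) = 969


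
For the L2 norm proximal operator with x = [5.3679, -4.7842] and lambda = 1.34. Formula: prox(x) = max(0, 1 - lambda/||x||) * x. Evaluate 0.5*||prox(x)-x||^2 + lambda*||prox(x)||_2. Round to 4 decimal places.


Step 1: Compute ||x||.
||x|| = 7.1905
Step 2: Compute scaling factor.
scale = max(0, 1 - 1.34/7.1905) = 0.8136
Step 3: prox(x) = [4.3676, -3.8926]
||prox(x)|| = 5.8505
Step 4: Proximal objective.
0.5*||prox-x||^2 = 0.8978
lambda*||prox|| = 7.8397
Total = 8.7374


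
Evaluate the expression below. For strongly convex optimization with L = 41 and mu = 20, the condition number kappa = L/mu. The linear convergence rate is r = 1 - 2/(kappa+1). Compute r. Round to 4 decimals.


Step 1: Compute the condition number.
kappa = L/mu = 41/20 = 2.05
Step 2: Compute the convergence rate.
r = 1 - 2/(kappa + 1) = 1 - 2*mu/(L + mu) = (L - mu)/(L + mu) = 21/61 = 0.3443


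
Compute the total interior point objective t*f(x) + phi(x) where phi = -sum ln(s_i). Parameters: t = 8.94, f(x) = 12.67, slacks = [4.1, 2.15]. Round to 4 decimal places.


Step 1: Compute log-barrier.
ln values: [1.411, 0.7655]
phi = -(1.411 + 0.7655) = -2.1765
Step 2: Compute augmented objective.
t*f(x) = 8.94*12.67 = 113.2698
Total = 113.2698 - 2.1765 = 111.0933


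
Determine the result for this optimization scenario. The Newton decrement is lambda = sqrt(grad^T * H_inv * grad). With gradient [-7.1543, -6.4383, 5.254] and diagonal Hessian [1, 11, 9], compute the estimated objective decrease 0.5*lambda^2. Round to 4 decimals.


Step 1: H is diagonal, so H^(-1) * g = [-7.1543, -0.5853, 0.5838].
Step 2: g^T H^(-1) g = sum_i g_i^2 / H_ii
  = (-7.1543)^2/1 + (-6.4383)^2/11 + (5.254)^2/9
  = 51.184 + 3.7683 + 3.0672 = 58.0195
Step 3: Objective decrease = 0.5 * g^T H^(-1) g = 29.0098


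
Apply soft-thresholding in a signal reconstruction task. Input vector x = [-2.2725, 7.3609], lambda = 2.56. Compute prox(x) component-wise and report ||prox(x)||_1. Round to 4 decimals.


Soft-thresholding with lambda = 2.56:
prox(-2.2725) = sign(-2.2725)*max(|-2.2725| - 2.56, 0) = 0.0
prox(7.3609) = sign(7.3609)*max(|7.3609| - 2.56, 0) = 4.8009
prox(x) = [0.0, 4.8009]
||prox(x)||_1 = 0.0 + 4.8009 = 4.8009


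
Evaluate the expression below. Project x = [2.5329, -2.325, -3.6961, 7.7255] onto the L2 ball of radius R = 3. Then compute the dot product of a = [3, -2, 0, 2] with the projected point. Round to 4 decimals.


Step 1: Compute ||x|| (intermediates to 6 decimals).
||x|| = sqrt(2.5329^2 + (-2.325)^2 + (-3.6961)^2 + 7.7255^2) = 9.228527
Step 2: Project.
Since ||x|| > R, scale = R/||x|| = 3/9.228527 = 0.325079, proj(x) = scale * x
proj(x) = [0.823393, -0.755809, -1.201524, 2.511398]
Step 3: Dot product.
a^T * proj(x) = 3*0.823393 - 2*(-0.755809) + 0*(-1.201524) + 2*2.511398 = 9.0046


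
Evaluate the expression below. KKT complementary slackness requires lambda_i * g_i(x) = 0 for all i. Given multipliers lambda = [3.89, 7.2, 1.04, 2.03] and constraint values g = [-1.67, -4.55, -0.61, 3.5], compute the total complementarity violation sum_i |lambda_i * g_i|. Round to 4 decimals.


KKT complementary slackness check:
lambda_1 * g_1 = 3.89 * -1.67 = -6.4963
lambda_2 * g_2 = 7.2 * -4.55 = -32.76
lambda_3 * g_3 = 1.04 * -0.61 = -0.6344
lambda_4 * g_4 = 2.03 * 3.5 = 7.105
Total violation = 6.4963 + 32.76 + 0.6344 + 7.105 = 46.9957


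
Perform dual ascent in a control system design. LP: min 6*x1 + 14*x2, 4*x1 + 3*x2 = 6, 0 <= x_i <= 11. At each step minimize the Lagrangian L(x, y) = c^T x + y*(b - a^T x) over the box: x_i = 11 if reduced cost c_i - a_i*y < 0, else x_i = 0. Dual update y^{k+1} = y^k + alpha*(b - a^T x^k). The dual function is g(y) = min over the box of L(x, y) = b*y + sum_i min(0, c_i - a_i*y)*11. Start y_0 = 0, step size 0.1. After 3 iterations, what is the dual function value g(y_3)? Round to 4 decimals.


Dual ascent for LP: min 6*x1 + 14*x2, 4*x1 + 3*x2 = 6, 0 <= x_i <= 11
Step 1: y^k = 0.0, reduced costs: (6.0, 14.0)
  x^k = (0.0, 0.0), subgradient = b - a^T x = 6.0
  y^{k+1} = 0.0 + 0.1*6.0 = 0.6
Step 2: y^k = 0.6, reduced costs: (3.6, 12.2)
  x^k = (0.0, 0.0), subgradient = b - a^T x = 6.0
  y^{k+1} = 0.6 + 0.1*6.0 = 1.2
Step 3: y^k = 1.2, reduced costs: (1.2, 10.4)
  x^k = (0.0, 0.0), subgradient = b - a^T x = 6.0
  y^{k+1} = 1.2 + 0.1*6.0 = 1.8
Dual objective at y_3 = 1.8: reduced costs (-1.2, 8.6), box minimizer x = (11.0, 0.0)
g(y_3) = b*y + (c1 - a1*y)*x1 + (c2 - a2*y)*x2 = 6*1.8 + (-1.2)*11.0 + 8.6*0.0 = 10.8 - 13.2 + 0.0 = -2.4


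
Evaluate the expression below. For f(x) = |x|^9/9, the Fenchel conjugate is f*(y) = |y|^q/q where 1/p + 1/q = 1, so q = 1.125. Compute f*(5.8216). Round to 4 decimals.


The conjugate exponent q satisfies 1/p + 1/q = 1.
p = 9, so q = 9/(9 - 1) = 1.125
|y|^q = 5.8216^1.125 = 7.2556
f*(5.8216) = 7.2556 / 1.125 = 6.4494


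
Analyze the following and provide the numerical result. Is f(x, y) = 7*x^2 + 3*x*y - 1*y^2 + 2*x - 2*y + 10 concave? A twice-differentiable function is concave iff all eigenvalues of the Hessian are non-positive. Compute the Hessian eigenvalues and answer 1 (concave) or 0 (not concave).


The Hessian of f(x,y) = 7*x^2 + 3*x*y - 1*y^2 + 2*x - 2*y + 10 is:
H = [[14, 3], [3, -2]]
Trace = 14 - 2 = 12
Determinant = 14*-2 - (3)^2 = -37
Discriminant = (12)^2 - 4*-37 = 292.0
Eigenvalues: lambda_1 = -2.544, lambda_2 = 14.544
The function is not concave.

0


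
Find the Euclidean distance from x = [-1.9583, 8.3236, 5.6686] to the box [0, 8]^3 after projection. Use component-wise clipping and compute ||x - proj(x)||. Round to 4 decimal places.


Project each component onto [0, 8].
clip(-1.9583) = 0.0, clip(8.3236) = 8.0, clip(5.6686) = 5.6686
Projection = [0.0, 8.0, 5.6686]
Squared diffs: [3.8349, 0.1047, 0.0]
Distance = sqrt(3.9396) = 1.9849


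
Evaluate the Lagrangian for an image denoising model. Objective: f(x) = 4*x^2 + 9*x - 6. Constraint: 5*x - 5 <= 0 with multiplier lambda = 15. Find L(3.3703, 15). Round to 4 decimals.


Step 1: Evaluate f(x).
f(3.3703) = 4*3.3703^2 + 9*3.3703 - 6 = 69.7684
Step 2: Evaluate g(x).
g(3.3703) = 5*3.3703 - 5 = 11.8515
Step 3: Compute Lagrangian.
L = 69.7684 + 15*11.8515 = 247.5409


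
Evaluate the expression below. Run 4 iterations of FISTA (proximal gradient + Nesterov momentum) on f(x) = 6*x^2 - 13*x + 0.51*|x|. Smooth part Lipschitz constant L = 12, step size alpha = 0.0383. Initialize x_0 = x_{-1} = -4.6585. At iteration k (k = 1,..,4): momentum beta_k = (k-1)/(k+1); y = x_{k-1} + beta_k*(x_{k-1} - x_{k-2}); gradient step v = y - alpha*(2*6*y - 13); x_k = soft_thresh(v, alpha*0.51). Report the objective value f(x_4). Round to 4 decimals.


FISTA on f(x) = 6*x^2 - 13*x + 0.51*|x|
L = 12, alpha = 0.0383
Iteration 1: beta = 0.0, y = -4.6585 + 0.0*(-4.6585 + 4.6585) = -4.6585
  grad(y) = -68.902, v = y - alpha*grad = -2.0196
  prox(v) = soft_thresh(-2.0196, 0.0195) = -2.0
Iteration 2: beta = 0.3333, y = -2.0 + 0.3333*(-2.0 + 4.6585) = -1.1139
  grad(y) = -26.3663, v = y - alpha*grad = -0.104
  prox(v) = soft_thresh(-0.104, 0.0195) = -0.0845
Iteration 3: beta = 0.5, y = -0.0845 + 0.5*(-0.0845 + 2.0) = 0.8733
  grad(y) = -2.5208, v = y - alpha*grad = 0.9698
  prox(v) = soft_thresh(0.9698, 0.0195) = 0.9503
Iteration 4: beta = 0.6, y = 0.9503 + 0.6*(0.9503 + 0.0845) = 1.5711
  grad(y) = 5.8537, v = y - alpha*grad = 1.3469
  prox(v) = soft_thresh(1.3469, 0.0195) = 1.3274
f(x_4) = 6*1.3274^2 - 13*1.3274 + 0.51*|1.3274| = -6.0072


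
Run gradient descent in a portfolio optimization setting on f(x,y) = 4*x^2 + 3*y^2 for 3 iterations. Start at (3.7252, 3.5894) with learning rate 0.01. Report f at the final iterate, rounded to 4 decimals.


Gradient descent on f(x,y) = 4*x^2 + 3*y^2.
Starting point: (3.7252, 3.5894), alpha = 0.01
Step 1: grad_x = 2*4*3.7252 = 29.8016, grad_y = 2*3*3.5894 = 21.5364
  x_1 = 3.7252 - 0.01*29.8016 = 3.4272
  y_1 = 3.5894 - 0.01*21.5364 = 3.374
Step 2: grad_x = 2*4*3.4272 = 27.4175, grad_y = 2*3*3.374 = 20.2442
  x_2 = 3.4272 - 0.01*27.4175 = 3.153
  y_2 = 3.374 - 0.01*20.2442 = 3.1716
Step 3: grad_x = 2*4*3.153 = 25.2241, grad_y = 2*3*3.1716 = 19.0296
  x_3 = 3.153 - 0.01*25.2241 = 2.9008
  y_3 = 3.1716 - 0.01*19.0296 = 2.9813
f(2.9008, 2.9813) = 4*2.9008^2 + 3*2.9813^2 = 60.3222


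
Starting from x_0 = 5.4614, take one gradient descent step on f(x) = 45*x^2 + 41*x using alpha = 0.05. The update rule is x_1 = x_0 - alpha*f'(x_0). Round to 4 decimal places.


We compute the gradient at x_0 and apply the update.
f'(x) = 90*x + 41
f'(5.4614) = 90*5.4614 + 41 = 532.526
x_1 = 5.4614 - 0.05*532.526 = -21.1649


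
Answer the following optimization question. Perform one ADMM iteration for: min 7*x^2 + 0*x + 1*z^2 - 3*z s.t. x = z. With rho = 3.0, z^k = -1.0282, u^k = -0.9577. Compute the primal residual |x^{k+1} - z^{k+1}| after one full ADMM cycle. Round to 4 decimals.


ADMM iteration with rho = 3.0, z^k = -1.0282, u^k = -0.9577
Step 1: x-update.
Minimize 7*x^2 + 0*x + (3.0/2)*(x + 1.0282 - 0.9577)^2
FOC: (2*7 + 3.0)*x = 0 + 3.0*(-1.0282 + 0.9577)
x^{k+1} = -0.0124
Step 2: z-update.
Minimize 1*z^2 - 3*z + (3.0/2)*(-0.0124 - z - 0.9577)^2
FOC: (2*1 + 3.0)*z = 3 + 3.0*(-0.0124 - 0.9577)
z^{k+1} = 0.0179
Step 3: u-update.
u^{k+1} = -0.9577 - 0.0124 - 0.0179 = -0.9881
Step 4: Primal residual = |-0.0124 - 0.0179| = 0.0304


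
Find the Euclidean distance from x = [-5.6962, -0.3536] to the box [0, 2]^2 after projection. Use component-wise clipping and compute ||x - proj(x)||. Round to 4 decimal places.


Project each component onto [0, 2].
clip(-5.6962) = 0.0, clip(-0.3536) = 0.0
Projection = [0.0, 0.0]
Squared diffs: [32.4467, 0.125]
Distance = sqrt(32.5717) = 5.7072


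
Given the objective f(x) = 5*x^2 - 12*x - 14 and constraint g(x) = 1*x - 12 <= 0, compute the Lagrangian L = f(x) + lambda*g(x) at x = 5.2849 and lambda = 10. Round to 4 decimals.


Step 1: Evaluate f(x).
f(5.2849) = 5*5.2849^2 - 12*5.2849 - 14 = 62.232
Step 2: Evaluate g(x).
g(5.2849) = 1*5.2849 - 12 = -6.7151
Step 3: Compute Lagrangian.
L = 62.232 + 10*-6.7151 = -4.919


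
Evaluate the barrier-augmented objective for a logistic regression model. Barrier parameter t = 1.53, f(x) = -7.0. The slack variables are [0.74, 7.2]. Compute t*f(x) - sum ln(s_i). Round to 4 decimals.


Step 1: Compute log-barrier.
ln values: [-0.3011, 1.9741]
phi = -(-0.3011 + 1.9741) = -1.673
Step 2: Compute augmented objective.
t*f(x) = 1.53*-7.0 = -10.71
Total = -10.71 - 1.673 = -12.383


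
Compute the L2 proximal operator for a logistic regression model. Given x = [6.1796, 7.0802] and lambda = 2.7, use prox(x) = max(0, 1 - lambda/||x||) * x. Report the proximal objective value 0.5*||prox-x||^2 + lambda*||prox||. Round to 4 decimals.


Step 1: Compute ||x||.
||x|| = 9.3977
Step 2: Compute scaling factor.
scale = max(0, 1 - 2.7/9.3977) = 0.7127
Step 3: prox(x) = [4.4042, 5.046]
||prox(x)|| = 6.6977
Step 4: Proximal objective.
0.5*||prox-x||^2 = 3.645
lambda*||prox|| = 18.0838
Total = 21.7288


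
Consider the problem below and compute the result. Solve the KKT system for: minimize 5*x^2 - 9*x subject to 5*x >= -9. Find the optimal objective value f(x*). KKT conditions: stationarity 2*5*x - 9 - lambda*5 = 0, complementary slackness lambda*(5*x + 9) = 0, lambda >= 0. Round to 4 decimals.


Step 1: Try lambda = 0 (constraint inactive).
Stationarity: 2*5*x - 9 = 0
x* = 9/(2*5) = 0.9
Check constraint: 5*0.9 = 4.5 >= -9 -- satisfied.
Step 2: Compute optimal value.
f(x*) = 5*0.9^2 - 9*0.9 = -4.05


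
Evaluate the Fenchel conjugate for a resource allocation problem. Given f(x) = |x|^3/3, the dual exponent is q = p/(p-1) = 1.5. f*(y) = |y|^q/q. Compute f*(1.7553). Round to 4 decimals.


The conjugate exponent q satisfies 1/p + 1/q = 1.
p = 3, so q = 3/(3 - 1) = 1.5
|y|^q = 1.7553^1.5 = 2.3256
f*(1.7553) = 2.3256 / 1.5 = 1.5504


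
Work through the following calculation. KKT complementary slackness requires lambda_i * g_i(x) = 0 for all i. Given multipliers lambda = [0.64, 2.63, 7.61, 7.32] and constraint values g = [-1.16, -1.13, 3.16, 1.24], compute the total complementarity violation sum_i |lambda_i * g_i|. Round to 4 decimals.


KKT complementary slackness check:
lambda_1 * g_1 = 0.64 * -1.16 = -0.7424
lambda_2 * g_2 = 2.63 * -1.13 = -2.9719
lambda_3 * g_3 = 7.61 * 3.16 = 24.0476
lambda_4 * g_4 = 7.32 * 1.24 = 9.0768
Total violation = 0.7424 + 2.9719 + 24.0476 + 9.0768 = 36.8387


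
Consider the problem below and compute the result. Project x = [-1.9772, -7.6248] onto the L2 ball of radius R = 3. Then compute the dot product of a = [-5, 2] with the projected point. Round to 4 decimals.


Step 1: Compute ||x|| (intermediates to 6 decimals).
||x|| = sqrt((-1.9772)^2 + (-7.6248)^2) = 7.876985
Step 2: Project.
Since ||x|| > R, scale = R/||x|| = 3/7.876985 = 0.380856, proj(x) = scale * x
proj(x) = [-0.753028, -2.903951]
Step 3: Dot product.
a^T * proj(x) = -5*(-0.753028) + 2*(-2.903951) = -2.0428


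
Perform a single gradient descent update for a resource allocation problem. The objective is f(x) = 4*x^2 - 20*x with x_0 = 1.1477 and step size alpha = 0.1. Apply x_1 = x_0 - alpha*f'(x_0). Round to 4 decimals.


We compute the gradient at x_0 and apply the update.
f'(x) = 8*x - 20
f'(1.1477) = 8*1.1477 - 20 = -10.8184
x_1 = 1.1477 - 0.1*-10.8184 = 2.2295


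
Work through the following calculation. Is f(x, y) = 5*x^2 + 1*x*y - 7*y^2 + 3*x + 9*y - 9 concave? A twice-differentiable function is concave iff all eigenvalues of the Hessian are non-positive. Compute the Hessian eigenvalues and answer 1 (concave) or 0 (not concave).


The Hessian of f(x,y) = 5*x^2 + 1*x*y - 7*y^2 + 3*x + 9*y - 9 is:
H = [[10, 1], [1, -14]]
Trace = 10 - 14 = -4
Determinant = 10*-14 - (1)^2 = -141
Discriminant = (-4)^2 - 4*-141 = 580.0
Eigenvalues: lambda_1 = -14.0416, lambda_2 = 10.0416
The function is not concave.

0


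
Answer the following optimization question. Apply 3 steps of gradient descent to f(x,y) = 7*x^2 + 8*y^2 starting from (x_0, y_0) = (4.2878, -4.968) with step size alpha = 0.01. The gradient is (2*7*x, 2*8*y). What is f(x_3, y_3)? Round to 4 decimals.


Gradient descent on f(x,y) = 7*x^2 + 8*y^2.
Starting point: (4.2878, -4.968), alpha = 0.01
Step 1: grad_x = 2*7*4.2878 = 60.0292, grad_y = 2*8*-4.968 = -79.488
  x_1 = 4.2878 - 0.01*60.0292 = 3.6875
  y_1 = -4.968 - 0.01*-79.488 = -4.1731
Step 2: grad_x = 2*7*3.6875 = 51.6251, grad_y = 2*8*-4.1731 = -66.7699
  x_2 = 3.6875 - 0.01*51.6251 = 3.1713
  y_2 = -4.1731 - 0.01*-66.7699 = -3.5054
Step 3: grad_x = 2*7*3.1713 = 44.3976, grad_y = 2*8*-3.5054 = -56.0867
  x_3 = 3.1713 - 0.01*44.3976 = 2.7273
  y_3 = -3.5054 - 0.01*-56.0867 = -2.9446
f(2.7273, -2.9446) = 7*2.7273^2 + 8*(-2.9446)^2 = 121.4296


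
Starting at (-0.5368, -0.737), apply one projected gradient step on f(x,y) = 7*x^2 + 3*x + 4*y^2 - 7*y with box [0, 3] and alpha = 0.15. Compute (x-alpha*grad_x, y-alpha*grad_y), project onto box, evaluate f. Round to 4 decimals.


Step 1: Compute gradient at (-0.5368, -0.737).
grad_x = 2*7*-0.5368 + 3 = -4.5152
grad_y = 2*4*-0.737 - 7 = -12.896
Step 2: Gradient step.
x_raw = -0.5368 - 0.15*-4.5152 = 0.1405
y_raw = -0.737 - 0.15*-12.896 = 1.1974
Step 3: Project onto [0, 3].
x_proj = clip(0.1405) = 0.1405
y_proj = clip(1.1974) = 1.1974
Step 4: Evaluate f.
f(0.1405, 1.1974) = -2.0872


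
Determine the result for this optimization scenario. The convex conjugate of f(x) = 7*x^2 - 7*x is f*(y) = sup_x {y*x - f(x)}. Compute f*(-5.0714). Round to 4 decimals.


f*(y) = sup_x {y*x - a*x^2 - b*x} = sup_x {(y-b)*x - a*x^2}
FOC: (y - b) - 2a*x = 0 => x* = (y - b)/(2a)
x* = (-5.0714 + 7)/(2*7) = 0.1378
f*(-5.0714) = (y-b)^2/(4a) = (-5.0714 + 7)^2/(4*7)
= 3.7195/28 = 0.1328


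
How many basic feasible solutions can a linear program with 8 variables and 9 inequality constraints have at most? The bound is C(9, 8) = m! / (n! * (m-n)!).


Each vertex corresponds to some choice of n active constraints out of m, so the number of vertices is at most C(m, n) = m! / (n!(m-n)!).
m = 9, n = 8
Numerator: 9 * 8 * 7 * 6 * 5 * 4 * 3 * 2
Denominator: 8! = 40320
C(9, 8) = 9


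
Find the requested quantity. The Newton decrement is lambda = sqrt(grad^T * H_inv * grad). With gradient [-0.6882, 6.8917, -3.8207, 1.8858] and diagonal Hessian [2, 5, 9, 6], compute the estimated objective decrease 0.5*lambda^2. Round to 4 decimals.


Step 1: H is diagonal, so H^(-1) * g = [-0.3441, 1.3783, -0.4245, 0.3143].
Step 2: g^T H^(-1) g = sum_i g_i^2 / H_ii
  = (-0.6882)^2/2 + (6.8917)^2/5 + (-3.8207)^2/9 + (1.8858)^2/6
  = 0.2368 + 9.4991 + 1.622 + 0.5927 = 11.9506
Step 3: Objective decrease = 0.5 * g^T H^(-1) g = 5.9753


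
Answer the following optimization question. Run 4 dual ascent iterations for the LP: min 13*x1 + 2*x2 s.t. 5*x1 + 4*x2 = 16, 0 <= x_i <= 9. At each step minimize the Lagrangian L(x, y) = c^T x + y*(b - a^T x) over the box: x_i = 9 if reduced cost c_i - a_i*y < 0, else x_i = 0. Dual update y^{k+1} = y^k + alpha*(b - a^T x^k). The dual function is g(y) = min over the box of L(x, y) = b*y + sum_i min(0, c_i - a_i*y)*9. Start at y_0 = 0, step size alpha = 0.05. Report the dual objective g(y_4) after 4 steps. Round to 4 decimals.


Dual ascent for LP: min 13*x1 + 2*x2, 5*x1 + 4*x2 = 16, 0 <= x_i <= 9
Step 1: y^k = 0.0, reduced costs: (13.0, 2.0)
  x^k = (0.0, 0.0), subgradient = b - a^T x = 16.0
  y^{k+1} = 0.0 + 0.05*16.0 = 0.8
Step 2: y^k = 0.8, reduced costs: (9.0, -1.2)
  x^k = (0.0, 9.0), subgradient = b - a^T x = -20.0
  y^{k+1} = 0.8 + 0.05*-20.0 = -0.2
Step 3: y^k = -0.2, reduced costs: (14.0, 2.8)
  x^k = (0.0, 0.0), subgradient = b - a^T x = 16.0
  y^{k+1} = -0.2 + 0.05*16.0 = 0.6
Step 4: y^k = 0.6, reduced costs: (10.0, -0.4)
  x^k = (0.0, 9.0), subgradient = b - a^T x = -20.0
  y^{k+1} = 0.6 + 0.05*-20.0 = -0.4
Dual objective at y_4 = -0.4: reduced costs (15.0, 3.6), box minimizer x = (0.0, 0.0)
g(y_4) = b*y + (c1 - a1*y)*x1 + (c2 - a2*y)*x2 = 16*(-0.4) + 15.0*0.0 + 3.6*0.0 = -6.4 + 0.0 + 0.0 = -6.4


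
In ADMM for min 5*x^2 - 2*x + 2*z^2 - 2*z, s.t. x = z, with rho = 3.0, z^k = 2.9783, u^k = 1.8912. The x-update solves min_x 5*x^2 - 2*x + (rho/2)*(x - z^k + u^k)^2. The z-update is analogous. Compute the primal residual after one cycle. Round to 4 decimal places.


ADMM iteration with rho = 3.0, z^k = 2.9783, u^k = 1.8912
Step 1: x-update.
Minimize 5*x^2 - 2*x + (3.0/2)*(x - 2.9783 + 1.8912)^2
FOC: (2*5 + 3.0)*x = 2 + 3.0*(2.9783 - 1.8912)
x^{k+1} = 0.4047
Step 2: z-update.
Minimize 2*z^2 - 2*z + (3.0/2)*(0.4047 - z + 1.8912)^2
FOC: (2*2 + 3.0)*z = 2 + 3.0*(0.4047 + 1.8912)
z^{k+1} = 1.2697
Step 3: u-update.
u^{k+1} = 1.8912 + 0.4047 - 1.2697 = 1.0262
Step 4: Primal residual = |0.4047 - 1.2697| = 0.865


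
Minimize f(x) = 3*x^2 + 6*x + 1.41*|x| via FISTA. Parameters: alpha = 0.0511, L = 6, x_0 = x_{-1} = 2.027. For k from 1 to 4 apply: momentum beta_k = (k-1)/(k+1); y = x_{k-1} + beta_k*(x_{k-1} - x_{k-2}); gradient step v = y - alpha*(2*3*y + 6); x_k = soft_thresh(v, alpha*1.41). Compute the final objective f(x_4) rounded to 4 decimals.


FISTA on f(x) = 3*x^2 + 6*x + 1.41*|x|
L = 6, alpha = 0.0511
Iteration 1: beta = 0.0, y = 2.027 + 0.0*(2.027 - 2.027) = 2.027
  grad(y) = 18.162, v = y - alpha*grad = 1.0989
  prox(v) = soft_thresh(1.0989, 0.0721) = 1.0269
Iteration 2: beta = 0.3333, y = 1.0269 + 0.3333*(1.0269 - 2.027) = 0.6935
  grad(y) = 10.161, v = y - alpha*grad = 0.1743
  prox(v) = soft_thresh(0.1743, 0.0721) = 0.1022
Iteration 3: beta = 0.5, y = 0.1022 + 0.5*(0.1022 - 1.0269) = -0.3601
  grad(y) = 3.8393, v = y - alpha*grad = -0.5563
  prox(v) = soft_thresh(-0.5563, 0.0721) = -0.4842
Iteration 4: beta = 0.6, y = -0.4842 + 0.6*(-0.4842 - 0.1022) = -0.8361
  grad(y) = 0.9832, v = y - alpha*grad = -0.8864
  prox(v) = soft_thresh(-0.8864, 0.0721) = -0.8143
f(x_4) = 3*(-0.8143)^2 + 6*(-0.8143) + 1.41*|-0.8143| = -1.7484


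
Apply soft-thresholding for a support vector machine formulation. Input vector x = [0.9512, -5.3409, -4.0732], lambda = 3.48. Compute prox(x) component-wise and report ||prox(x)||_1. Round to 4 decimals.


Soft-thresholding with lambda = 3.48:
prox(0.9512) = sign(0.9512)*max(|0.9512| - 3.48, 0) = 0.0
prox(-5.3409) = sign(-5.3409)*max(|-5.3409| - 3.48, 0) = -1.8609
prox(-4.0732) = sign(-4.0732)*max(|-4.0732| - 3.48, 0) = -0.5932
prox(x) = [0.0, -1.8609, -0.5932]
||prox(x)||_1 = 0.0 + 1.8609 + 0.5932 = 2.4541


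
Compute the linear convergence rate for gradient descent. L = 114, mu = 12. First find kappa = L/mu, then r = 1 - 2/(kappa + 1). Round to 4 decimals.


Step 1: Compute the condition number.
kappa = L/mu = 114/12 = 9.5
Step 2: Compute the convergence rate.
r = 1 - 2/(kappa + 1) = 1 - 2*mu/(L + mu) = (L - mu)/(L + mu) = 102/126 = 0.8095


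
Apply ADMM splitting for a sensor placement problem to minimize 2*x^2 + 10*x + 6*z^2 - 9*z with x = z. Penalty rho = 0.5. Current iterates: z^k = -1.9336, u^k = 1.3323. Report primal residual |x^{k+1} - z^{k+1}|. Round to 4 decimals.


ADMM iteration with rho = 0.5, z^k = -1.9336, u^k = 1.3323
Step 1: x-update.
Minimize 2*x^2 + 10*x + (0.5/2)*(x + 1.9336 + 1.3323)^2
FOC: (2*2 + 0.5)*x = -10 + 0.5*(-1.9336 - 1.3323)
x^{k+1} = -2.5851
Step 2: z-update.
Minimize 6*z^2 - 9*z + (0.5/2)*(-2.5851 - z + 1.3323)^2
FOC: (2*6 + 0.5)*z = 9 + 0.5*(-2.5851 + 1.3323)
z^{k+1} = 0.6699
Step 3: u-update.
u^{k+1} = 1.3323 - 2.5851 - 0.6699 = -1.9227
Step 4: Primal residual = |-2.5851 - 0.6699| = 3.255


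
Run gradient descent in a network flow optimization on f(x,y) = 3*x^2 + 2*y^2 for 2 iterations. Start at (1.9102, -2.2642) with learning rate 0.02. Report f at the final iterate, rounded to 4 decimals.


Gradient descent on f(x,y) = 3*x^2 + 2*y^2.
Starting point: (1.9102, -2.2642), alpha = 0.02
Step 1: grad_x = 2*3*1.9102 = 11.4612, grad_y = 2*2*-2.2642 = -9.0568
  x_1 = 1.9102 - 0.02*11.4612 = 1.681
  y_1 = -2.2642 - 0.02*-9.0568 = -2.0831
Step 2: grad_x = 2*3*1.681 = 10.0859, grad_y = 2*2*-2.0831 = -8.3323
  x_2 = 1.681 - 0.02*10.0859 = 1.4793
  y_2 = -2.0831 - 0.02*-8.3323 = -1.9164
f(1.4793, -1.9164) = 3*1.4793^2 + 2*(-1.9164)^2 = 13.9099


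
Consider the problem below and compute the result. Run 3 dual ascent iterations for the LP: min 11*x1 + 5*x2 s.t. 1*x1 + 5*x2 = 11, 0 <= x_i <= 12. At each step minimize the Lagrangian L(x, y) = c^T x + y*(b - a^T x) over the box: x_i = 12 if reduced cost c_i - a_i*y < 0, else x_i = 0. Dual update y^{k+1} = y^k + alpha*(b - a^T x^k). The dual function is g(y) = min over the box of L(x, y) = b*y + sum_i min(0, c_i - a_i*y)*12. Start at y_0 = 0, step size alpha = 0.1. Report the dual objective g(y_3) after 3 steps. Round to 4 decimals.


Dual ascent for LP: min 11*x1 + 5*x2, 1*x1 + 5*x2 = 11, 0 <= x_i <= 12
Step 1: y^k = 0.0, reduced costs: (11.0, 5.0)
  x^k = (0.0, 0.0), subgradient = b - a^T x = 11.0
  y^{k+1} = 0.0 + 0.1*11.0 = 1.1
Step 2: y^k = 1.1, reduced costs: (9.9, -0.5)
  x^k = (0.0, 12.0), subgradient = b - a^T x = -49.0
  y^{k+1} = 1.1 + 0.1*-49.0 = -3.8
Step 3: y^k = -3.8, reduced costs: (14.8, 24.0)
  x^k = (0.0, 0.0), subgradient = b - a^T x = 11.0
  y^{k+1} = -3.8 + 0.1*11.0 = -2.7
Dual objective at y_3 = -2.7: reduced costs (13.7, 18.5), box minimizer x = (0.0, 0.0)
g(y_3) = b*y + (c1 - a1*y)*x1 + (c2 - a2*y)*x2 = 11*(-2.7) + 13.7*0.0 + 18.5*0.0 = -29.7 + 0.0 + 0.0 = -29.7


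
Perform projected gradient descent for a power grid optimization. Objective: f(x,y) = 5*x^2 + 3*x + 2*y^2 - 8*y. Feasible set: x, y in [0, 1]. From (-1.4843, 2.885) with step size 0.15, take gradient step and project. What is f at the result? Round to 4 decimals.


Step 1: Compute gradient at (-1.4843, 2.885).
grad_x = 2*5*-1.4843 + 3 = -11.843
grad_y = 2*2*2.885 - 8 = 3.54
Step 2: Gradient step.
x_raw = -1.4843 - 0.15*-11.843 = 0.2922
y_raw = 2.885 - 0.15*3.54 = 2.354
Step 3: Project onto [0, 1].
x_proj = clip(0.2922) = 0.2922
y_proj = clip(2.354) = 1.0
Step 4: Evaluate f.
f(0.2922, 1.0) = -4.6968


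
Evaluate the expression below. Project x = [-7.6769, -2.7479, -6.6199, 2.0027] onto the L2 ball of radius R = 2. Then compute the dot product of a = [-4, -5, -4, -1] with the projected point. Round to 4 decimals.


Step 1: Compute ||x|| (intermediates to 6 decimals).
||x|| = sqrt((-7.6769)^2 + (-2.7479)^2 + (-6.6199)^2 + 2.0027^2) = 10.692036
Step 2: Project.
Since ||x|| > R, scale = R/||x|| = 2/10.692036 = 0.187055, proj(x) = scale * x
proj(x) = [-1.436003, -0.514008, -1.238285, 0.374615]
Step 3: Dot product.
a^T * proj(x) = -4*(-1.436003) - 5*(-0.514008) - 4*(-1.238285) - 1*0.374615 = 12.8926


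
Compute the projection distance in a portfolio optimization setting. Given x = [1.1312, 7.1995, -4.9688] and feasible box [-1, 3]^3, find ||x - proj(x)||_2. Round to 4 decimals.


Project each component onto [-1, 3].
clip(1.1312) = 1.1312, clip(7.1995) = 3.0, clip(-4.9688) = -1.0
Projection = [1.1312, 3.0, -1.0]
Squared diffs: [0.0, 17.6358, 15.7514]
Distance = sqrt(33.3872) = 5.7782


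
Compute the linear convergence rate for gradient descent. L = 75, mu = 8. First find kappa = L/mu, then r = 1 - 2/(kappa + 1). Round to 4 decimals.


Step 1: Compute the condition number.
kappa = L/mu = 75/8 = 9.375
Step 2: Compute the convergence rate.
r = 1 - 2/(kappa + 1) = 1 - 2*mu/(L + mu) = (L - mu)/(L + mu) = 67/83 = 0.8072


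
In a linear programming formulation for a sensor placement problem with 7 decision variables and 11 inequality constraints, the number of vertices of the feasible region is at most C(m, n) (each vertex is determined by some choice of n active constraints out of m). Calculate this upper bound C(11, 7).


Each vertex corresponds to some choice of n active constraints out of m, so the number of vertices is at most C(m, n) = m! / (n!(m-n)!).
m = 11, n = 7
Numerator: 11 * 10 * 9 * 8 * 7 * 6 * 5
Denominator: 7! = 5040
C(11, 7) = 330


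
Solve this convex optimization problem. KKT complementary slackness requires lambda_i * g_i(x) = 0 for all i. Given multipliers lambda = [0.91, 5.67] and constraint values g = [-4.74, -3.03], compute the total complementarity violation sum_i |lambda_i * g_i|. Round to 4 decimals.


KKT complementary slackness check:
lambda_1 * g_1 = 0.91 * -4.74 = -4.3134
lambda_2 * g_2 = 5.67 * -3.03 = -17.1801
Total violation = 4.3134 + 17.1801 = 21.4935


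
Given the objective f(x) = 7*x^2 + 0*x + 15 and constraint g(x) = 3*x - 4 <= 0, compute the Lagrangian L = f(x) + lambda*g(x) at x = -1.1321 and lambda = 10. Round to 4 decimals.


Step 1: Evaluate f(x).
f(-1.1321) = 7*(-1.1321)^2 + 0*(-1.1321) + 15 = 23.9716
Step 2: Evaluate g(x).
g(-1.1321) = 3*-1.1321 - 4 = -7.3963
Step 3: Compute Lagrangian.
L = 23.9716 + 10*-7.3963 = -49.9914


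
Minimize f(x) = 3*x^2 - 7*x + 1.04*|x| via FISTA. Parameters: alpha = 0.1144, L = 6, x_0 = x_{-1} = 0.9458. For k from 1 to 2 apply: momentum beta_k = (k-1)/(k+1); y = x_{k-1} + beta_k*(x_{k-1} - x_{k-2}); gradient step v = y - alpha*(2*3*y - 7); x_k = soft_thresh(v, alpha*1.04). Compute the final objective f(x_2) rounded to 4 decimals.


FISTA on f(x) = 3*x^2 - 7*x + 1.04*|x|
L = 6, alpha = 0.1144
Iteration 1: beta = 0.0, y = 0.9458 + 0.0*(0.9458 - 0.9458) = 0.9458
  grad(y) = -1.3252, v = y - alpha*grad = 1.0974
  prox(v) = soft_thresh(1.0974, 0.119) = 0.9784
Iteration 2: beta = 0.3333, y = 0.9784 + 0.3333*(0.9784 - 0.9458) = 0.9893
  grad(y) = -1.0642, v = y - alpha*grad = 1.111
  prox(v) = soft_thresh(1.111, 0.119) = 0.9921
f(x_2) = 3*0.9921^2 - 7*0.9921 + 1.04*|0.9921| = -2.9601


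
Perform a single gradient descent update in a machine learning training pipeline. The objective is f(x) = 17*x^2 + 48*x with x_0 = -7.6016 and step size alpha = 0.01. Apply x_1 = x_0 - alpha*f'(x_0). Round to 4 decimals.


We compute the gradient at x_0 and apply the update.
f'(x) = 34*x + 48
f'(-7.6016) = 34*-7.6016 + 48 = -210.4544
x_1 = -7.6016 - 0.01*-210.4544 = -5.4971


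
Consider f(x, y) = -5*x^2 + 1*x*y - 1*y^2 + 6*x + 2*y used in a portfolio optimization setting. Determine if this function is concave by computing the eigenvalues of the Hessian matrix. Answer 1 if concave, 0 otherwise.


The Hessian of f(x,y) = -5*x^2 + 1*x*y - 1*y^2 + 6*x + 2*y is:
H = [[-10, 1], [1, -2]]
Trace = -10 - 2 = -12
Determinant = -10*-2 - (1)^2 = 19
Discriminant = (-12)^2 - 4*19 = 68.0
Eigenvalues: lambda_1 = -10.1231, lambda_2 = -1.8769
The function is concave.

1


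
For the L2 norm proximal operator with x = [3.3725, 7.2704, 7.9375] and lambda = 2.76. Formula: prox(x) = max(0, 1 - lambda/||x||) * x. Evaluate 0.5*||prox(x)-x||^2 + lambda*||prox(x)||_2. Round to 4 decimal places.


Step 1: Compute ||x||.
||x|| = 11.2799
Step 2: Compute scaling factor.
scale = max(0, 1 - 2.76/11.2799) = 0.7553
Step 3: prox(x) = [2.5473, 5.4915, 5.9953]
||prox(x)|| = 8.5199
Step 4: Proximal objective.
0.5*||prox-x||^2 = 3.8088
lambda*||prox|| = 23.5149
Total = 27.3238


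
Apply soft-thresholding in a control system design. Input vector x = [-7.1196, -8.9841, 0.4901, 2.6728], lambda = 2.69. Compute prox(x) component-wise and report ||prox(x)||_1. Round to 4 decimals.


Soft-thresholding with lambda = 2.69:
prox(-7.1196) = sign(-7.1196)*max(|-7.1196| - 2.69, 0) = -4.4296
prox(-8.9841) = sign(-8.9841)*max(|-8.9841| - 2.69, 0) = -6.2941
prox(0.4901) = sign(0.4901)*max(|0.4901| - 2.69, 0) = 0.0
prox(2.6728) = sign(2.6728)*max(|2.6728| - 2.69, 0) = 0.0
prox(x) = [-4.4296, -6.2941, 0.0, 0.0]
||prox(x)||_1 = 4.4296 + 6.2941 + 0.0 + 0.0 = 10.7237


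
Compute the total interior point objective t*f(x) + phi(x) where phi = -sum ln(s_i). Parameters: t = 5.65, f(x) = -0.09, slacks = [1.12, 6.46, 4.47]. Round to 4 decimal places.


Step 1: Compute log-barrier.
ln values: [0.1133, 1.8656, 1.4974]
phi = -(0.1133 + 1.8656 + 1.4974) = -3.4763
Step 2: Compute augmented objective.
t*f(x) = 5.65*-0.09 = -0.5085
Total = -0.5085 - 3.4763 = -3.9848


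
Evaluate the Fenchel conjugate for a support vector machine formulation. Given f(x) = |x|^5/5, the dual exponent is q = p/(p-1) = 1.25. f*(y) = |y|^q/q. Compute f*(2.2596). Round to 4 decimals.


The conjugate exponent q satisfies 1/p + 1/q = 1.
p = 5, so q = 5/(5 - 1) = 1.25
|y|^q = 2.2596^1.25 = 2.7704
f*(2.2596) = 2.7704 / 1.25 = 2.2163


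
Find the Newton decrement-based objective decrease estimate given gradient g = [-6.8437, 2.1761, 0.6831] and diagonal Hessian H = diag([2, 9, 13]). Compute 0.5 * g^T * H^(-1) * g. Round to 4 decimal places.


Step 1: H is diagonal, so H^(-1) * g = [-3.4219, 0.2418, 0.0525].
Step 2: g^T H^(-1) g = sum_i g_i^2 / H_ii
  = (-6.8437)^2/2 + (2.1761)^2/9 + (0.6831)^2/13
  = 23.4181 + 0.5262 + 0.0359 = 23.9802
Step 3: Objective decrease = 0.5 * g^T H^(-1) g = 11.9901


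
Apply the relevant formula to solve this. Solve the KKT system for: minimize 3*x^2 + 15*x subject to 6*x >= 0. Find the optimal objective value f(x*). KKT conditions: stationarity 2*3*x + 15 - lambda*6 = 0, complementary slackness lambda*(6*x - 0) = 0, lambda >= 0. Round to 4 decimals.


Step 1: Try lambda = 0 (constraint inactive).
x_unc = -15/(2*3) = -2.5
Check: 6*-2.5 = -15.0 < 0 -- violated!
Step 2: Constraint must be active: 6*x = 0
x* = 0/6 = 0.0
lambda = (2*3*0.0 + 15)/6 = 2.5
Step 3: Compute optimal value.
f(x*) = 3*0.0^2 + 15*0.0 = 0.0


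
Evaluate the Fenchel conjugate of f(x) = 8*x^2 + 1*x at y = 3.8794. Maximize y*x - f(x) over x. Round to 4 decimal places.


f*(y) = sup_x {y*x - a*x^2 - b*x} = sup_x {(y-b)*x - a*x^2}
FOC: (y - b) - 2a*x = 0 => x* = (y - b)/(2a)
x* = (3.8794 - 1)/(2*8) = 0.18
f*(3.8794) = (y-b)^2/(4a) = (3.8794 - 1)^2/(4*8)
= 8.2909/32 = 0.2591


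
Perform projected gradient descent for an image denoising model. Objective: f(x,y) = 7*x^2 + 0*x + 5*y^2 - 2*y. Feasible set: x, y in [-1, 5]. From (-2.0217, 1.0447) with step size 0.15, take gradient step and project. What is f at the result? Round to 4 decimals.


Step 1: Compute gradient at (-2.0217, 1.0447).
grad_x = 2*7*-2.0217 + 0 = -28.3038
grad_y = 2*5*1.0447 - 2 = 8.447
Step 2: Gradient step.
x_raw = -2.0217 - 0.15*-28.3038 = 2.2239
y_raw = 1.0447 - 0.15*8.447 = -0.2224
Step 3: Project onto [-1, 5].
x_proj = clip(2.2239) = 2.2239
y_proj = clip(-0.2224) = -0.2224
Step 4: Evaluate f.
f(2.2239, -0.2224) = 35.3111


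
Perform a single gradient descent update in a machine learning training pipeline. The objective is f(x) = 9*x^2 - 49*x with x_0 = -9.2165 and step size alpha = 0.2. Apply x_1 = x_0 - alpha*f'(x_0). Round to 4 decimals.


We compute the gradient at x_0 and apply the update.
f'(x) = 18*x - 49
f'(-9.2165) = 18*-9.2165 - 49 = -214.897
x_1 = -9.2165 - 0.2*-214.897 = 33.7629


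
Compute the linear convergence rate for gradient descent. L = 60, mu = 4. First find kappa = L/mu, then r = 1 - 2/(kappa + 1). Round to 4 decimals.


Step 1: Compute the condition number.
kappa = L/mu = 60/4 = 15.0
Step 2: Compute the convergence rate.
r = 1 - 2/(kappa + 1) = 1 - 2*mu/(L + mu) = (L - mu)/(L + mu) = 56/64 = 0.875


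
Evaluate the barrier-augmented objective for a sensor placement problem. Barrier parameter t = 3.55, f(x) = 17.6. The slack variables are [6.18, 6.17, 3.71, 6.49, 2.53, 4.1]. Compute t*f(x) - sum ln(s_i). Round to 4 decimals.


Step 1: Compute log-barrier.
ln values: [1.8213, 1.8197, 1.311, 1.8703, 0.9282, 1.411]
phi = -(1.8213 + 1.8197 + 1.311 + 1.8703 + 0.9282 + 1.411) = -9.1615
Step 2: Compute augmented objective.
t*f(x) = 3.55*17.6 = 62.48
Total = 62.48 - 9.1615 = 53.3185


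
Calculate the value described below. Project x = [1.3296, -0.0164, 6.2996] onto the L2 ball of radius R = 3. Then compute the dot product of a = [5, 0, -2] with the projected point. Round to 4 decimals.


Step 1: Compute ||x|| (intermediates to 6 decimals).
||x|| = sqrt(1.3296^2 + (-0.0164)^2 + 6.2996^2) = 6.438405
Step 2: Project.
Since ||x|| > R, scale = R/||x|| = 3/6.438405 = 0.465954, proj(x) = scale * x
proj(x) = [0.619532, -0.007642, 2.935324]
Step 3: Dot product.
a^T * proj(x) = 5*0.619532 + 0*(-0.007642) - 2*2.935324 = -2.773


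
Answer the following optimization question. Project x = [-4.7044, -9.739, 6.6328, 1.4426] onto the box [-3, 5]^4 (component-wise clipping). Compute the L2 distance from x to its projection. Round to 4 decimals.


Project each component onto [-3, 5].
clip(-4.7044) = -3.0, clip(-9.739) = -3.0, clip(6.6328) = 5.0, clip(1.4426) = 1.4426
Projection = [-3.0, -3.0, 5.0, 1.4426]
Squared diffs: [2.905, 45.4141, 2.666, 0.0]
Distance = sqrt(50.9851) = 7.1404


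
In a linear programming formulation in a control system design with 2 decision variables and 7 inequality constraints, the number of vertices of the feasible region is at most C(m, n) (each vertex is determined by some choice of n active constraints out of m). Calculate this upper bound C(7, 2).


Each vertex corresponds to some choice of n active constraints out of m, so the number of vertices is at most C(m, n) = m! / (n!(m-n)!).
m = 7, n = 2
Numerator: 7 * 6
Denominator: 2! = 2
C(7, 2) = 21
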